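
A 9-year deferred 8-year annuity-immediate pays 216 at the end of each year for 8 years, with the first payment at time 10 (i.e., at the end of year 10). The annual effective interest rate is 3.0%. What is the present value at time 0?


PV at time 9 of the 8-year annuity-immediate:
a_n = 216 * (1-(1+0.03)^(-8))/0.03 = 1516.2535
Discount back 9 years to time 0:
PV = 1516.2535 * (1+0.03)^(-9)
= 1516.2535 * 0.766417
= 1162.0821


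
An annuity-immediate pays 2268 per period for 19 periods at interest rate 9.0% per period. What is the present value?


PV = PMT * (1 - (1+i)^(-n)) / i
= 2268 * (1 - (1+0.09)^(-19)) / 0.09
= 2268 * (1 - 0.19449) / 0.09
= 2268 * 8.950115
= 20298.8603


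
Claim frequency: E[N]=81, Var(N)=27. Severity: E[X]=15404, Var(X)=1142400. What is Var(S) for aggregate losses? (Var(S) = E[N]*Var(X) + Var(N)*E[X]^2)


Var(S) = E[N]*Var(X) + Var(N)*E[X]^2
= 81*1142400 + 27*15404^2
= 92534400 + 6406646832
= 6.4992e+09


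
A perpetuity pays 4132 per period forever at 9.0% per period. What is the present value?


PV = PMT / i
= 4132 / 0.09
= 45911.1111


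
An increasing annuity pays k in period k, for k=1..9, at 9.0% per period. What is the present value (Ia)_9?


(Ia)_n = sum_{k=1}^{n} k * v^k, v = 1/(1+i)
v = 0.917431
Sum computed term by term:
(Ia)_9 = 26.5663


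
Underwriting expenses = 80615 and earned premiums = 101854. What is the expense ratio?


Expense ratio = expenses / premiums
= 80615 / 101854
= 0.7915


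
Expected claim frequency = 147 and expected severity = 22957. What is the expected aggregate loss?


E[S] = E[N] * E[X]
= 147 * 22957
= 3.3747e+06


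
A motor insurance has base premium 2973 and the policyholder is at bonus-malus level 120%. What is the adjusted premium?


adjusted = base * BM_level / 100
= 2973 * 120 / 100
= 2973 * 1.2
= 3567.6


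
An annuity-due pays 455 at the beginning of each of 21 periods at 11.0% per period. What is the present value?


PV_due = PMT * (1-(1+i)^(-n))/i * (1+i)
PV_immediate = 3674.157
PV_due = 3674.157 * 1.11
= 4078.3143


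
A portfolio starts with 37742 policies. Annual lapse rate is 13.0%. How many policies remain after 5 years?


remaining = initial * (1 - lapse)^years
= 37742 * (1 - 0.13)^5
= 37742 * 0.498421
= 18811.4024


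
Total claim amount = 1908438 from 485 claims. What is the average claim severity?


severity = total / number
= 1908438 / 485
= 3934.9237


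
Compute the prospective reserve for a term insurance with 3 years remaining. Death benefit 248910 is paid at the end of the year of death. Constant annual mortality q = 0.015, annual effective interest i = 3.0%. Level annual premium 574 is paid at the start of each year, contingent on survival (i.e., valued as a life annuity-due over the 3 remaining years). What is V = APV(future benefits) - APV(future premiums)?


v = 1/(1+i) = 0.970874
APV(future benefits) per unit = sum_{k=0}^{2} k_p_x * q * v^(k+1) = 0.041808
APV(future benefits) = 248910 * 0.041808 = 10406.5192
Life annuity-due factor ä_{x:3} = sum_{k=0}^{2} k_p_x * v^k = 2.870841
APV(future premiums) = 574 * 2.870841 = 1647.8626
V = 10406.5192 - 1647.8626
= 8758.6565


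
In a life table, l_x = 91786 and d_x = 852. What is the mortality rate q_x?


q_x = d_x / l_x
= 852 / 91786
= 0.0093


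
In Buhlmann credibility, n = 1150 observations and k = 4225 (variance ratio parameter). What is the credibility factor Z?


Z = n / (n + k)
= 1150 / (1150 + 4225)
= 1150 / 5375
= 0.214


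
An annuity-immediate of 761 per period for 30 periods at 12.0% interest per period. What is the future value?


FV = PMT * ((1+i)^n - 1) / i
= 761 * ((1.12)^30 - 1) / 0.12
= 761 * (29.959922 - 1) / 0.12
= 183654.1728


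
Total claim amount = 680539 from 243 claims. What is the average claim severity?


severity = total / number
= 680539 / 243
= 2800.572


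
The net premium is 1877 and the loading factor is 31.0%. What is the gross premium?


Gross = net * (1 + loading)
= 1877 * (1 + 0.31)
= 1877 * 1.31
= 2458.87


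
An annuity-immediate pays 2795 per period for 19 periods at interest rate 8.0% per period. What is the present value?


PV = PMT * (1 - (1+i)^(-n)) / i
= 2795 * (1 - (1+0.08)^(-19)) / 0.08
= 2795 * (1 - 0.231712) / 0.08
= 2795 * 9.603599
= 26842.0598


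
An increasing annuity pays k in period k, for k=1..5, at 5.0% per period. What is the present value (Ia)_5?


(Ia)_n = sum_{k=1}^{n} k * v^k, v = 1/(1+i)
v = 0.952381
Sum computed term by term:
(Ia)_5 = 12.5664


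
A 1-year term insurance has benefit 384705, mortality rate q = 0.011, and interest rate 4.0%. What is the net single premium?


NSP = benefit * q * v
v = 1/(1+i) = 0.961538
NSP = 384705 * 0.011 * 0.961538
= 4068.9952


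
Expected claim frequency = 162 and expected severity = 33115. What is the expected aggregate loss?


E[S] = E[N] * E[X]
= 162 * 33115
= 5.3646e+06


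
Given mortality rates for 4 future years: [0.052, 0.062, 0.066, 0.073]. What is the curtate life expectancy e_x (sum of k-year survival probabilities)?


e_x = sum_{k=1}^{n} k_p_x
k_p_x values:
  1_p_x = 0.948
  2_p_x = 0.889224
  3_p_x = 0.830535
  4_p_x = 0.769906
e_x = 3.4377


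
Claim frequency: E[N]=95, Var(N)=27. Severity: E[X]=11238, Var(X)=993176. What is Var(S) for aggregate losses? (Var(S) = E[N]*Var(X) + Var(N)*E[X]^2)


Var(S) = E[N]*Var(X) + Var(N)*E[X]^2
= 95*993176 + 27*11238^2
= 94351720 + 3409901388
= 3.5043e+09


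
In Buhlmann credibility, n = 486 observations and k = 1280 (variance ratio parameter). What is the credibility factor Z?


Z = n / (n + k)
= 486 / (486 + 1280)
= 486 / 1766
= 0.2752


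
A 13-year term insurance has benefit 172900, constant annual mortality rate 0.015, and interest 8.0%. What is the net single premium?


NSP = benefit * sum_{k=0}^{n-1} k_p_x * q * v^(k+1)
With constant q=0.015, v=0.925926
Sum = 0.110193
NSP = 172900 * 0.110193
= 19052.4526


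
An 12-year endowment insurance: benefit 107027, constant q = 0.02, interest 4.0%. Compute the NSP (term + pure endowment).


Term component = 18189.8897
Pure endowment = 12_p_x * v^12 * benefit = 0.784717 * 0.624597 * 107027 = 52457.3309
NSP = 70647.2206


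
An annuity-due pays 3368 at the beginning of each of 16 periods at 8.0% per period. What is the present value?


PV_due = PMT * (1-(1+i)^(-n))/i * (1+i)
PV_immediate = 29811.4113
PV_due = 29811.4113 * 1.08
= 32196.3242


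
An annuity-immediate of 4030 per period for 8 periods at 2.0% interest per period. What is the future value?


FV = PMT * ((1+i)^n - 1) / i
= 4030 * ((1.02)^8 - 1) / 0.02
= 4030 * (1.171659 - 1) / 0.02
= 34589.3653


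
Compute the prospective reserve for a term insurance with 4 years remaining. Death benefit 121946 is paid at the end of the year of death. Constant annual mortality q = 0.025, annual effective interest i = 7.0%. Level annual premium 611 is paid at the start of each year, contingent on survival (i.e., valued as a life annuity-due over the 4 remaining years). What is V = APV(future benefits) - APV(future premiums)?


v = 1/(1+i) = 0.934579
APV(future benefits) per unit = sum_{k=0}^{3} k_p_x * q * v^(k+1) = 0.081732
APV(future benefits) = 121946 * 0.081732 = 9966.8659
Life annuity-due factor ä_{x:4} = sum_{k=0}^{3} k_p_x * v^k = 3.498121
APV(future premiums) = 611 * 3.498121 = 2137.3519
V = 9966.8659 - 2137.3519
= 7829.514


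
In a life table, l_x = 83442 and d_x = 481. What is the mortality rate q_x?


q_x = d_x / l_x
= 481 / 83442
= 0.0058


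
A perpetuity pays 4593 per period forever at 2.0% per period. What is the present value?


PV = PMT / i
= 4593 / 0.02
= 229650.0


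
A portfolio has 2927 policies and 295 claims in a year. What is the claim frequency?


frequency = claims / policies
= 295 / 2927
= 0.1008


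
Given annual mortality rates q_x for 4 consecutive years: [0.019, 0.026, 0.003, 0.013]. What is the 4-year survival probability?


p_k = 1 - q_k for each year
Survival = product of (1 - q_k)
= 0.981 * 0.974 * 0.997 * 0.987
= 0.9402


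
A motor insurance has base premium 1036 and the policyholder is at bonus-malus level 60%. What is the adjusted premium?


adjusted = base * BM_level / 100
= 1036 * 60 / 100
= 1036 * 0.6
= 621.6


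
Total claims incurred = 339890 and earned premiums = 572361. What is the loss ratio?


Loss ratio = claims / premiums
= 339890 / 572361
= 0.5938


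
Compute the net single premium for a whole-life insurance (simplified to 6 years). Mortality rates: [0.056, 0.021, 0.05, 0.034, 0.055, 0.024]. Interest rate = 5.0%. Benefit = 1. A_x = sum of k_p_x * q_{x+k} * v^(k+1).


v = 0.952381
Year 0: k_p_x=1.0, q=0.056, term=0.053333
Year 1: k_p_x=0.944, q=0.021, term=0.017981
Year 2: k_p_x=0.924176, q=0.05, term=0.039917
Year 3: k_p_x=0.877967, q=0.034, term=0.024558
Year 4: k_p_x=0.848116, q=0.055, term=0.036549
Year 5: k_p_x=0.80147, q=0.024, term=0.014354
A_x = 0.1867


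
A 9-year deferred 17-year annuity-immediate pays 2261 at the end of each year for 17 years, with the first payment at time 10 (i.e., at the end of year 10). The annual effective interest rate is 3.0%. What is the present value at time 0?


PV at time 9 of the 17-year annuity-immediate:
a_n = 2261 * (1-(1+0.03)^(-17))/0.03 = 29768.5939
Discount back 9 years to time 0:
PV = 29768.5939 * (1+0.03)^(-9)
= 29768.5939 * 0.766417
= 22815.1484


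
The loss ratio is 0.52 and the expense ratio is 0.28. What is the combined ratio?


Combined ratio = loss ratio + expense ratio
= 0.52 + 0.28
= 0.8


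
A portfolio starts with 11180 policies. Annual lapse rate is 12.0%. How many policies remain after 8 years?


remaining = initial * (1 - lapse)^years
= 11180 * (1 - 0.12)^8
= 11180 * 0.359635
= 4020.714


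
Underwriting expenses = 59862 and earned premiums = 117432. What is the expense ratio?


Expense ratio = expenses / premiums
= 59862 / 117432
= 0.5098


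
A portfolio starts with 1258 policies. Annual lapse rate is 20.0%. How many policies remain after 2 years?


remaining = initial * (1 - lapse)^years
= 1258 * (1 - 0.2)^2
= 1258 * 0.64
= 805.12


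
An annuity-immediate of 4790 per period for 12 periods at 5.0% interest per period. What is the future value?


FV = PMT * ((1+i)^n - 1) / i
= 4790 * ((1.05)^12 - 1) / 0.05
= 4790 * (1.795856 - 1) / 0.05
= 76243.036


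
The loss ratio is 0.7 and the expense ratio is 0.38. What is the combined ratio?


Combined ratio = loss ratio + expense ratio
= 0.7 + 0.38
= 1.08


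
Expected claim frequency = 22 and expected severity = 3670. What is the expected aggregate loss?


E[S] = E[N] * E[X]
= 22 * 3670
= 80740


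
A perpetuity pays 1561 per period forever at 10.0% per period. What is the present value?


PV = PMT / i
= 1561 / 0.1
= 15610.0


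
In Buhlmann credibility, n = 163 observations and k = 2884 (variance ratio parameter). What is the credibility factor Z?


Z = n / (n + k)
= 163 / (163 + 2884)
= 163 / 3047
= 0.0535


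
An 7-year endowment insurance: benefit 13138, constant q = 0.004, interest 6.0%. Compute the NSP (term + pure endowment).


Term component = 290.1384
Pure endowment = 7_p_x * v^7 * benefit = 0.972334 * 0.665057 * 13138 = 8495.7861
NSP = 8785.9245


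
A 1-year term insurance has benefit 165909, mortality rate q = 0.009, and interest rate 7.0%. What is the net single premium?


NSP = benefit * q * v
v = 1/(1+i) = 0.934579
NSP = 165909 * 0.009 * 0.934579
= 1395.4963


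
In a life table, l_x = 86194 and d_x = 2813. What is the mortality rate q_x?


q_x = d_x / l_x
= 2813 / 86194
= 0.0326


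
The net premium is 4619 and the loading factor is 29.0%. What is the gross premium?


Gross = net * (1 + loading)
= 4619 * (1 + 0.29)
= 4619 * 1.29
= 5958.51


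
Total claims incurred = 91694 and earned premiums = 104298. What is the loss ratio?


Loss ratio = claims / premiums
= 91694 / 104298
= 0.8792


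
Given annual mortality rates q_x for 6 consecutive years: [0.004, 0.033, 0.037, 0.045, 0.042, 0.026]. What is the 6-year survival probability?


p_k = 1 - q_k for each year
Survival = product of (1 - q_k)
= 0.996 * 0.967 * 0.963 * 0.955 * 0.958 * 0.974
= 0.8265


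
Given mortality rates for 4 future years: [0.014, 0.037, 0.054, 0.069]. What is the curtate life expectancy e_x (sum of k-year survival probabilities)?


e_x = sum_{k=1}^{n} k_p_x
k_p_x values:
  1_p_x = 0.986
  2_p_x = 0.949518
  3_p_x = 0.898244
  4_p_x = 0.836265
e_x = 3.67


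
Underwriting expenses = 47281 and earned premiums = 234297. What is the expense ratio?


Expense ratio = expenses / premiums
= 47281 / 234297
= 0.2018


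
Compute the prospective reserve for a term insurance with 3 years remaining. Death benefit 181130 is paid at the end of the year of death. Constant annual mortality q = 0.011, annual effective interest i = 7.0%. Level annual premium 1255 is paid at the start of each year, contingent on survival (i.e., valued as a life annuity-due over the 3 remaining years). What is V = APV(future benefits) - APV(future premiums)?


v = 1/(1+i) = 0.934579
APV(future benefits) per unit = sum_{k=0}^{2} k_p_x * q * v^(k+1) = 0.028565
APV(future benefits) = 181130 * 0.028565 = 5174.0387
Life annuity-due factor ä_{x:3} = sum_{k=0}^{2} k_p_x * v^k = 2.778628
APV(future premiums) = 1255 * 2.778628 = 3487.1779
V = 5174.0387 - 3487.1779
= 1686.8608


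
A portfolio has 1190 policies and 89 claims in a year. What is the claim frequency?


frequency = claims / policies
= 89 / 1190
= 0.0748


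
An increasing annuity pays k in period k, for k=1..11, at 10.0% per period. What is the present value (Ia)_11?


(Ia)_n = sum_{k=1}^{n} k * v^k, v = 1/(1+i)
v = 0.909091
Sum computed term by term:
(Ia)_11 = 32.8913


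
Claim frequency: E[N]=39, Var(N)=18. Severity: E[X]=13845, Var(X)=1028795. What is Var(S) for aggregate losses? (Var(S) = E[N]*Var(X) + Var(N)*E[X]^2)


Var(S) = E[N]*Var(X) + Var(N)*E[X]^2
= 39*1028795 + 18*13845^2
= 40123005 + 3450312450
= 3.4904e+09


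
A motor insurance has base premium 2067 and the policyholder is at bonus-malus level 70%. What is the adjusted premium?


adjusted = base * BM_level / 100
= 2067 * 70 / 100
= 2067 * 0.7
= 1446.9


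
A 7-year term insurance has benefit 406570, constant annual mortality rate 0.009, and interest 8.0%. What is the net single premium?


NSP = benefit * sum_{k=0}^{n-1} k_p_x * q * v^(k+1)
With constant q=0.009, v=0.925926
Sum = 0.045737
NSP = 406570 * 0.045737
= 18595.4412


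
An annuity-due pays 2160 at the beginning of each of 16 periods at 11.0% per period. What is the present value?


PV_due = PMT * (1-(1+i)^(-n))/i * (1+i)
PV_immediate = 15938.9894
PV_due = 15938.9894 * 1.11
= 17692.2783


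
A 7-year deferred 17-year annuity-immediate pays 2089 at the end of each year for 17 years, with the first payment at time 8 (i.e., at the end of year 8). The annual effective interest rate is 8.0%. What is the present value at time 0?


PV at time 7 of the 17-year annuity-immediate:
a_n = 2089 * (1-(1+0.08)^(-17))/0.08 = 19055.102
Discount back 7 years to time 0:
PV = 19055.102 * (1+0.08)^(-7)
= 19055.102 * 0.58349
= 11118.469


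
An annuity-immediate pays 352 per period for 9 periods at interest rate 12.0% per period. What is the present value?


PV = PMT * (1 - (1+i)^(-n)) / i
= 352 * (1 - (1+0.12)^(-9)) / 0.12
= 352 * (1 - 0.36061) / 0.12
= 352 * 5.32825
= 1875.5439


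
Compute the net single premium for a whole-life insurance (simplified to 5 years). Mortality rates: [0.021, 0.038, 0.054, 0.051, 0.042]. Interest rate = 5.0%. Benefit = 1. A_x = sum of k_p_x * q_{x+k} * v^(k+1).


v = 0.952381
Year 0: k_p_x=1.0, q=0.021, term=0.02
Year 1: k_p_x=0.979, q=0.038, term=0.033743
Year 2: k_p_x=0.941798, q=0.054, term=0.043932
Year 3: k_p_x=0.890941, q=0.051, term=0.037382
Year 4: k_p_x=0.845503, q=0.042, term=0.027824
A_x = 0.1629


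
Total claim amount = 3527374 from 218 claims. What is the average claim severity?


severity = total / number
= 3527374 / 218
= 16180.6147


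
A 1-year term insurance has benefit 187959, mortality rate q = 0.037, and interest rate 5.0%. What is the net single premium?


NSP = benefit * q * v
v = 1/(1+i) = 0.952381
NSP = 187959 * 0.037 * 0.952381
= 6623.3171


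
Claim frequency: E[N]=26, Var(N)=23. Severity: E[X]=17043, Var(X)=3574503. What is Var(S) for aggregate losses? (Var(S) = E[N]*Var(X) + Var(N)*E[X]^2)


Var(S) = E[N]*Var(X) + Var(N)*E[X]^2
= 26*3574503 + 23*17043^2
= 92937078 + 6680668527
= 6.7736e+09


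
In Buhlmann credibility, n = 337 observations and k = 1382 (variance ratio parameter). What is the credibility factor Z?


Z = n / (n + k)
= 337 / (337 + 1382)
= 337 / 1719
= 0.196


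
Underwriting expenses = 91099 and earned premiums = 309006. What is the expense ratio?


Expense ratio = expenses / premiums
= 91099 / 309006
= 0.2948


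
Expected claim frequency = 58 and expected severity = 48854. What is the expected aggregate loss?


E[S] = E[N] * E[X]
= 58 * 48854
= 2.8335e+06


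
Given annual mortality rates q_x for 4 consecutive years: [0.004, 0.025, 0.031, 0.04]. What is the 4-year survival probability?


p_k = 1 - q_k for each year
Survival = product of (1 - q_k)
= 0.996 * 0.975 * 0.969 * 0.96
= 0.9034


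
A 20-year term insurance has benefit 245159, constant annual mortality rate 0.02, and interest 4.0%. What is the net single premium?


NSP = benefit * sum_{k=0}^{n-1} k_p_x * q * v^(k+1)
With constant q=0.02, v=0.961538
Sum = 0.231771
NSP = 245159 * 0.231771
= 56820.7005


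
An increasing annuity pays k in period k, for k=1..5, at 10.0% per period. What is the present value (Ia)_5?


(Ia)_n = sum_{k=1}^{n} k * v^k, v = 1/(1+i)
v = 0.909091
Sum computed term by term:
(Ia)_5 = 10.6526


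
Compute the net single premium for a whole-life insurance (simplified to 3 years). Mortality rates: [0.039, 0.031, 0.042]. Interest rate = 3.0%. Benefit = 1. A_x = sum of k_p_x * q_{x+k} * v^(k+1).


v = 0.970874
Year 0: k_p_x=1.0, q=0.039, term=0.037864
Year 1: k_p_x=0.961, q=0.031, term=0.028081
Year 2: k_p_x=0.931209, q=0.042, term=0.035792
A_x = 0.1017


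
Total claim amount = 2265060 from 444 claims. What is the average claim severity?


severity = total / number
= 2265060 / 444
= 5101.4865


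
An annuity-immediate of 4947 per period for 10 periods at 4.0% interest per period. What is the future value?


FV = PMT * ((1+i)^n - 1) / i
= 4947 * ((1.04)^10 - 1) / 0.04
= 4947 * (1.480244 - 1) / 0.04
= 59394.2119


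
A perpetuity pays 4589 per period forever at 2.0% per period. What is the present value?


PV = PMT / i
= 4589 / 0.02
= 229450.0


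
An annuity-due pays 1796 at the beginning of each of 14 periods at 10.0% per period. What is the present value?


PV_due = PMT * (1-(1+i)^(-n))/i * (1+i)
PV_immediate = 13230.5707
PV_due = 13230.5707 * 1.1
= 14553.6277


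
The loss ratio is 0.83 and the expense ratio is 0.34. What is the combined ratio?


Combined ratio = loss ratio + expense ratio
= 0.83 + 0.34
= 1.17


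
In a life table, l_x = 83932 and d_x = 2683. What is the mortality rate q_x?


q_x = d_x / l_x
= 2683 / 83932
= 0.032


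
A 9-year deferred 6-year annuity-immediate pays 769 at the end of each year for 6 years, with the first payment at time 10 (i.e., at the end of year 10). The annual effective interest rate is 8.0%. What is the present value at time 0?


PV at time 9 of the 6-year annuity-immediate:
a_n = 769 * (1-(1+0.08)^(-6))/0.08 = 3554.9945
Discount back 9 years to time 0:
PV = 3554.9945 * (1+0.08)^(-9)
= 3554.9945 * 0.500249
= 1778.3823


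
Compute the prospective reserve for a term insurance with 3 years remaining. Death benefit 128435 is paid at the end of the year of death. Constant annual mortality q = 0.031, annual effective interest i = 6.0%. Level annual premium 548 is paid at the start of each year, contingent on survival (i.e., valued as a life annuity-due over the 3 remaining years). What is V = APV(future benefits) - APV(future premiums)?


v = 1/(1+i) = 0.943396
APV(future benefits) per unit = sum_{k=0}^{2} k_p_x * q * v^(k+1) = 0.080419
APV(future benefits) = 128435 * 0.080419 = 10328.659
Life annuity-due factor ä_{x:3} = sum_{k=0}^{2} k_p_x * v^k = 2.749823
APV(future premiums) = 548 * 2.749823 = 1506.9029
V = 10328.659 - 1506.9029
= 8821.7561


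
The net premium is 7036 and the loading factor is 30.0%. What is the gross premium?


Gross = net * (1 + loading)
= 7036 * (1 + 0.3)
= 7036 * 1.3
= 9146.8


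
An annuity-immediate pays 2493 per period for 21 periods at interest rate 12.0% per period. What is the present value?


PV = PMT * (1 - (1+i)^(-n)) / i
= 2493 * (1 - (1+0.12)^(-21)) / 0.12
= 2493 * (1 - 0.09256) / 0.12
= 2493 * 7.562003
= 18852.0741


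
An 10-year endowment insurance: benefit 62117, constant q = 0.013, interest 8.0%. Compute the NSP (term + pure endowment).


Term component = 5154.4019
Pure endowment = 10_p_x * v^10 * benefit = 0.877347 * 0.463193 * 62117 = 25243.2021
NSP = 30397.604


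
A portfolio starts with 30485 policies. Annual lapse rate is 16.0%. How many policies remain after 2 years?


remaining = initial * (1 - lapse)^years
= 30485 * (1 - 0.16)^2
= 30485 * 0.7056
= 21510.216


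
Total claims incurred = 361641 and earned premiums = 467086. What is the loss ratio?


Loss ratio = claims / premiums
= 361641 / 467086
= 0.7742


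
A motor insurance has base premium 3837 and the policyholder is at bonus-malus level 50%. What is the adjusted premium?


adjusted = base * BM_level / 100
= 3837 * 50 / 100
= 3837 * 0.5
= 1918.5


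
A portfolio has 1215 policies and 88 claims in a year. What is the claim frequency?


frequency = claims / policies
= 88 / 1215
= 0.0724


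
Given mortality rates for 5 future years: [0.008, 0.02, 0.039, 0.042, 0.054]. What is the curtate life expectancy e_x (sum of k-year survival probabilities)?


e_x = sum_{k=1}^{n} k_p_x
k_p_x values:
  1_p_x = 0.992
  2_p_x = 0.97216
  3_p_x = 0.934246
  4_p_x = 0.895007
  5_p_x = 0.846677
e_x = 4.6401


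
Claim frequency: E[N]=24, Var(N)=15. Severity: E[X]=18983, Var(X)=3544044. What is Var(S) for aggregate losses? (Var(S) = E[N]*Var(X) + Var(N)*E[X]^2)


Var(S) = E[N]*Var(X) + Var(N)*E[X]^2
= 24*3544044 + 15*18983^2
= 85057056 + 5405314335
= 5.4904e+09


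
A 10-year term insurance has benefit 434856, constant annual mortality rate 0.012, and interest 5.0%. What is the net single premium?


NSP = benefit * sum_{k=0}^{n-1} k_p_x * q * v^(k+1)
With constant q=0.012, v=0.952381
Sum = 0.088239
NSP = 434856 * 0.088239
= 38371.3718


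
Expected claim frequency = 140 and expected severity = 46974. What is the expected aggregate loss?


E[S] = E[N] * E[X]
= 140 * 46974
= 6.5764e+06


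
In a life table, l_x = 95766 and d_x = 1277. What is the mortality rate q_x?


q_x = d_x / l_x
= 1277 / 95766
= 0.0133


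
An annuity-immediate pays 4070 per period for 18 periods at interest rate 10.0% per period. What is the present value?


PV = PMT * (1 - (1+i)^(-n)) / i
= 4070 * (1 - (1+0.1)^(-18)) / 0.1
= 4070 * (1 - 0.179859) / 0.1
= 4070 * 8.201412
= 33379.7473


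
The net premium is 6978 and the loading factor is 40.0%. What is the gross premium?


Gross = net * (1 + loading)
= 6978 * (1 + 0.4)
= 6978 * 1.4
= 9769.2


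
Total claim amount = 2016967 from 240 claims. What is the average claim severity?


severity = total / number
= 2016967 / 240
= 8404.0292


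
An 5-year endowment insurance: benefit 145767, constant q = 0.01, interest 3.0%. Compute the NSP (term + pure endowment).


Term component = 6547.4028
Pure endowment = 5_p_x * v^5 * benefit = 0.95099 * 0.862609 * 145767 = 119577.3887
NSP = 126124.7915


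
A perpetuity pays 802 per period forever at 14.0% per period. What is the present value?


PV = PMT / i
= 802 / 0.14
= 5728.5714


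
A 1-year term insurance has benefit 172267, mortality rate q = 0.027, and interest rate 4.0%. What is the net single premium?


NSP = benefit * q * v
v = 1/(1+i) = 0.961538
NSP = 172267 * 0.027 * 0.961538
= 4472.3163


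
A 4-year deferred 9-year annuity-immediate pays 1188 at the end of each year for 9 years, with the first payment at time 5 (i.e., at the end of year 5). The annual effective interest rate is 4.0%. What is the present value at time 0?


PV at time 4 of the 9-year annuity-immediate:
a_n = 1188 * (1-(1+0.04)^(-9))/0.04 = 8833.174
Discount back 4 years to time 0:
PV = 8833.174 * (1+0.04)^(-4)
= 8833.174 * 0.854804
= 7550.6341


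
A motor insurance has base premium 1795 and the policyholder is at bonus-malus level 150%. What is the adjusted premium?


adjusted = base * BM_level / 100
= 1795 * 150 / 100
= 1795 * 1.5
= 2692.5


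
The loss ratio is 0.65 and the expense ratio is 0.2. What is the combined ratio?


Combined ratio = loss ratio + expense ratio
= 0.65 + 0.2
= 0.85


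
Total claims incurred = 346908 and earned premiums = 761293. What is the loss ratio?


Loss ratio = claims / premiums
= 346908 / 761293
= 0.4557


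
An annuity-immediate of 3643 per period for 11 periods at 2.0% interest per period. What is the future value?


FV = PMT * ((1+i)^n - 1) / i
= 3643 * ((1.02)^11 - 1) / 0.02
= 3643 * (1.243374 - 1) / 0.02
= 44330.6303


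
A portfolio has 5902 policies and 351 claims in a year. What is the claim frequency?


frequency = claims / policies
= 351 / 5902
= 0.0595


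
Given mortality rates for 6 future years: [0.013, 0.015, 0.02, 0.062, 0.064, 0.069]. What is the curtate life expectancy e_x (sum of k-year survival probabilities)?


e_x = sum_{k=1}^{n} k_p_x
k_p_x values:
  1_p_x = 0.987
  2_p_x = 0.972195
  3_p_x = 0.952751
  4_p_x = 0.893681
  5_p_x = 0.836485
  6_p_x = 0.778768
e_x = 5.4209


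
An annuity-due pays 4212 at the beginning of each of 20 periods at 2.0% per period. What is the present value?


PV_due = PMT * (1-(1+i)^(-n))/i * (1+i)
PV_immediate = 68872.2372
PV_due = 68872.2372 * 1.02
= 70249.682


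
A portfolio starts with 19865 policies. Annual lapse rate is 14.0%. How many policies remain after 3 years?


remaining = initial * (1 - lapse)^years
= 19865 * (1 - 0.14)^3
= 19865 * 0.636056
= 12635.2524


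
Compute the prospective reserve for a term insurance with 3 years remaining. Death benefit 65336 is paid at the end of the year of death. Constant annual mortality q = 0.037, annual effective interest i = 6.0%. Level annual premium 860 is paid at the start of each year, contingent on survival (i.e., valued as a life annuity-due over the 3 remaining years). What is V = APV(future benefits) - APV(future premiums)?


v = 1/(1+i) = 0.943396
APV(future benefits) per unit = sum_{k=0}^{2} k_p_x * q * v^(k+1) = 0.095427
APV(future benefits) = 65336 * 0.095427 = 6234.7981
Life annuity-due factor ä_{x:3} = sum_{k=0}^{2} k_p_x * v^k = 2.733846
APV(future premiums) = 860 * 2.733846 = 2351.1073
V = 6234.7981 - 2351.1073
= 3883.6908


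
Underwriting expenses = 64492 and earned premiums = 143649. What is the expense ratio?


Expense ratio = expenses / premiums
= 64492 / 143649
= 0.449


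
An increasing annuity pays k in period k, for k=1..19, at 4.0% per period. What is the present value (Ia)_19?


(Ia)_n = sum_{k=1}^{n} k * v^k, v = 1/(1+i)
v = 0.961538
Sum computed term by term:
(Ia)_19 = 116.0273


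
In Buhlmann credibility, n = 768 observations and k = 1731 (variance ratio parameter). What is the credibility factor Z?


Z = n / (n + k)
= 768 / (768 + 1731)
= 768 / 2499
= 0.3073


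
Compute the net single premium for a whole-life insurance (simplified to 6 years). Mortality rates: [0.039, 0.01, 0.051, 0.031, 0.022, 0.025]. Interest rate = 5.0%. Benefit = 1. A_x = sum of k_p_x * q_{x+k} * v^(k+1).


v = 0.952381
Year 0: k_p_x=1.0, q=0.039, term=0.037143
Year 1: k_p_x=0.961, q=0.01, term=0.008717
Year 2: k_p_x=0.95139, q=0.051, term=0.041914
Year 3: k_p_x=0.902869, q=0.031, term=0.023027
Year 4: k_p_x=0.87488, q=0.022, term=0.015081
Year 5: k_p_x=0.855633, q=0.025, term=0.015962
A_x = 0.1418


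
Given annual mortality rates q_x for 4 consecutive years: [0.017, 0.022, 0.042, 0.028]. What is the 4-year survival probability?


p_k = 1 - q_k for each year
Survival = product of (1 - q_k)
= 0.983 * 0.978 * 0.958 * 0.972
= 0.8952


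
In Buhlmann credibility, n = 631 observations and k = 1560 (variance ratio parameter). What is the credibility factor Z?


Z = n / (n + k)
= 631 / (631 + 1560)
= 631 / 2191
= 0.288


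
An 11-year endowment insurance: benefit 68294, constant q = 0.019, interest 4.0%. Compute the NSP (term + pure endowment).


Term component = 10424.498
Pure endowment = 11_p_x * v^11 * benefit = 0.809765 * 0.649581 * 68294 = 35923.1903
NSP = 46347.6883


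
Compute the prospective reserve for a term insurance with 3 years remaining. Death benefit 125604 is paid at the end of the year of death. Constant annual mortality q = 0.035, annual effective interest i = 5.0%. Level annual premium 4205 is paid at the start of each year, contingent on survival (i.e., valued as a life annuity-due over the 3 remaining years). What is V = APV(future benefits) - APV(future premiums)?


v = 1/(1+i) = 0.952381
APV(future benefits) per unit = sum_{k=0}^{2} k_p_x * q * v^(k+1) = 0.092123
APV(future benefits) = 125604 * 0.092123 = 11571.043
Life annuity-due factor ä_{x:3} = sum_{k=0}^{2} k_p_x * v^k = 2.763696
APV(future premiums) = 4205 * 2.763696 = 11621.3423
V = 11571.043 - 11621.3423
= -50.2993


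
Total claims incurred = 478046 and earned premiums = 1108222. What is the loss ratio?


Loss ratio = claims / premiums
= 478046 / 1108222
= 0.4314


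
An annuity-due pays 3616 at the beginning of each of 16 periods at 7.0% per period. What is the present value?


PV_due = PMT * (1-(1+i)^(-n))/i * (1+i)
PV_immediate = 34159.0813
PV_due = 34159.0813 * 1.07
= 36550.217


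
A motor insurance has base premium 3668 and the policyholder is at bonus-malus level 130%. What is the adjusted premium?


adjusted = base * BM_level / 100
= 3668 * 130 / 100
= 3668 * 1.3
= 4768.4


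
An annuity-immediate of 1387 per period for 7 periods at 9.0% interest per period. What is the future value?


FV = PMT * ((1+i)^n - 1) / i
= 1387 * ((1.09)^7 - 1) / 0.09
= 1387 * (1.828039 - 1) / 0.09
= 12761.0029


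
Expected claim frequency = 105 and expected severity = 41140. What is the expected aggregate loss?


E[S] = E[N] * E[X]
= 105 * 41140
= 4.3197e+06


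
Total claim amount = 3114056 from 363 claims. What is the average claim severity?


severity = total / number
= 3114056 / 363
= 8578.6667


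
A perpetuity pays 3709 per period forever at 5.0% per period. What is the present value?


PV = PMT / i
= 3709 / 0.05
= 74180.0


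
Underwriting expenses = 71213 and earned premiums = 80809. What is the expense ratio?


Expense ratio = expenses / premiums
= 71213 / 80809
= 0.8813


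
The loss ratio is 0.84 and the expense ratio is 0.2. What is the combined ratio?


Combined ratio = loss ratio + expense ratio
= 0.84 + 0.2
= 1.04


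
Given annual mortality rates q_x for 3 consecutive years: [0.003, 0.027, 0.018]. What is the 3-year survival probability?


p_k = 1 - q_k for each year
Survival = product of (1 - q_k)
= 0.997 * 0.973 * 0.982
= 0.9526


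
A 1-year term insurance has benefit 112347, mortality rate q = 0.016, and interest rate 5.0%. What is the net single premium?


NSP = benefit * q * v
v = 1/(1+i) = 0.952381
NSP = 112347 * 0.016 * 0.952381
= 1711.9543


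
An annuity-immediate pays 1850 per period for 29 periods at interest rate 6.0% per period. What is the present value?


PV = PMT * (1 - (1+i)^(-n)) / i
= 1850 * (1 - (1+0.06)^(-29)) / 0.06
= 1850 * (1 - 0.184557) / 0.06
= 1850 * 13.590721
= 25142.8339


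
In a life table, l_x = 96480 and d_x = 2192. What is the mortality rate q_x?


q_x = d_x / l_x
= 2192 / 96480
= 0.0227


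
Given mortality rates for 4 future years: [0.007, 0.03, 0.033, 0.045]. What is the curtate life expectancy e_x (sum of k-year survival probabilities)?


e_x = sum_{k=1}^{n} k_p_x
k_p_x values:
  1_p_x = 0.993
  2_p_x = 0.96321
  3_p_x = 0.931424
  4_p_x = 0.88951
e_x = 3.7771


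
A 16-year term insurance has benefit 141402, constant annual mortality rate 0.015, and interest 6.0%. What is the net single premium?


NSP = benefit * sum_{k=0}^{n-1} k_p_x * q * v^(k+1)
With constant q=0.015, v=0.943396
Sum = 0.138182
NSP = 141402 * 0.138182
= 19539.1933


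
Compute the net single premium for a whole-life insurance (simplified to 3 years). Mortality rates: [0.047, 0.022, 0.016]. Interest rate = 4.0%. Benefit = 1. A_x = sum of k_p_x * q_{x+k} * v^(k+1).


v = 0.961538
Year 0: k_p_x=1.0, q=0.047, term=0.045192
Year 1: k_p_x=0.953, q=0.022, term=0.019384
Year 2: k_p_x=0.932034, q=0.016, term=0.013257
A_x = 0.0778


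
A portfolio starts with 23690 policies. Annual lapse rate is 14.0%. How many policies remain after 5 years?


remaining = initial * (1 - lapse)^years
= 23690 * (1 - 0.14)^5
= 23690 * 0.470427
= 11144.416


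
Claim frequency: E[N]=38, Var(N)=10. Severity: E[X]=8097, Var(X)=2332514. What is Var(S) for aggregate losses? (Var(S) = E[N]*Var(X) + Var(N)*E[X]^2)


Var(S) = E[N]*Var(X) + Var(N)*E[X]^2
= 38*2332514 + 10*8097^2
= 88635532 + 655614090
= 7.4425e+08


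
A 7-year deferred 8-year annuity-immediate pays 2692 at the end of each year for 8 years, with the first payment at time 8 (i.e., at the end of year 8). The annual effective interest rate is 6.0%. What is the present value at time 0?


PV at time 7 of the 8-year annuity-immediate:
a_n = 2692 * (1-(1+0.06)^(-8))/0.06 = 16716.7649
Discount back 7 years to time 0:
PV = 16716.7649 * (1+0.06)^(-7)
= 16716.7649 * 0.665057
= 11117.6034


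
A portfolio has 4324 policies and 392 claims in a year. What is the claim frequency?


frequency = claims / policies
= 392 / 4324
= 0.0907


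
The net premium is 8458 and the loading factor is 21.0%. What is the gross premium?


Gross = net * (1 + loading)
= 8458 * (1 + 0.21)
= 8458 * 1.21
= 10234.18


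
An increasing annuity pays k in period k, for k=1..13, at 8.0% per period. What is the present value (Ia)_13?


(Ia)_n = sum_{k=1}^{n} k * v^k, v = 1/(1+i)
v = 0.925926
Sum computed term by term:
(Ia)_13 = 46.9501


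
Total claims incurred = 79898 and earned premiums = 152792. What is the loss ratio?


Loss ratio = claims / premiums
= 79898 / 152792
= 0.5229


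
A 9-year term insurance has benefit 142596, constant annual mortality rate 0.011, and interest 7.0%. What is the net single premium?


NSP = benefit * sum_{k=0}^{n-1} k_p_x * q * v^(k+1)
With constant q=0.011, v=0.934579
Sum = 0.068934
NSP = 142596 * 0.068934
= 9829.7366


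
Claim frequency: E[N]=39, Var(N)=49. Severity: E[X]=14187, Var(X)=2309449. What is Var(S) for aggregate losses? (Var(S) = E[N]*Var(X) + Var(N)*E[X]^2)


Var(S) = E[N]*Var(X) + Var(N)*E[X]^2
= 39*2309449 + 49*14187^2
= 90068511 + 9862277481
= 9.9523e+09


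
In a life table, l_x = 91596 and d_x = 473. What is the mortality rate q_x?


q_x = d_x / l_x
= 473 / 91596
= 0.0052


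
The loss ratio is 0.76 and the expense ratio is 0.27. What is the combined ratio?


Combined ratio = loss ratio + expense ratio
= 0.76 + 0.27
= 1.03


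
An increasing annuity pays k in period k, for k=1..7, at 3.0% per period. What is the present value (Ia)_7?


(Ia)_n = sum_{k=1}^{n} k * v^k, v = 1/(1+i)
v = 0.970874
Sum computed term by term:
(Ia)_7 = 24.185


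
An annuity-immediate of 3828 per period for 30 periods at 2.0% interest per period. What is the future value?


FV = PMT * ((1+i)^n - 1) / i
= 3828 * ((1.02)^30 - 1) / 0.02
= 3828 * (1.811362 - 1) / 0.02
= 155294.6072


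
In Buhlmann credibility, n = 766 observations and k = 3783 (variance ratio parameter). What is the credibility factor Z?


Z = n / (n + k)
= 766 / (766 + 3783)
= 766 / 4549
= 0.1684


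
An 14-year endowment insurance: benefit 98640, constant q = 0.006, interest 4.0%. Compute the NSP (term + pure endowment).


Term component = 6036.5837
Pure endowment = 14_p_x * v^14 * benefit = 0.919199 * 0.577475 * 98640 = 52359.5246
NSP = 58396.1084


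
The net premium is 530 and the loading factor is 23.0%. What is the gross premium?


Gross = net * (1 + loading)
= 530 * (1 + 0.23)
= 530 * 1.23
= 651.9


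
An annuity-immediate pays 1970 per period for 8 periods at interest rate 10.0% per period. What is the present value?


PV = PMT * (1 - (1+i)^(-n)) / i
= 1970 * (1 - (1+0.1)^(-8)) / 0.1
= 1970 * (1 - 0.466507) / 0.1
= 1970 * 5.334926
= 10509.8046


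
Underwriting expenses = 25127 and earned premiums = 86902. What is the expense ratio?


Expense ratio = expenses / premiums
= 25127 / 86902
= 0.2891


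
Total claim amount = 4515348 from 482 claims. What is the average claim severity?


severity = total / number
= 4515348 / 482
= 9367.9419


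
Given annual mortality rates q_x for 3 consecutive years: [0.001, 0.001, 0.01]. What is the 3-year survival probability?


p_k = 1 - q_k for each year
Survival = product of (1 - q_k)
= 0.999 * 0.999 * 0.99
= 0.988


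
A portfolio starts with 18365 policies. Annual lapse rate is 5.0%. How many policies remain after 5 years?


remaining = initial * (1 - lapse)^years
= 18365 * (1 - 0.05)^5
= 18365 * 0.773781
= 14210.4869


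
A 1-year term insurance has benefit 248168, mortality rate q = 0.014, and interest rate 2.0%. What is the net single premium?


NSP = benefit * q * v
v = 1/(1+i) = 0.980392
NSP = 248168 * 0.014 * 0.980392
= 3406.2275


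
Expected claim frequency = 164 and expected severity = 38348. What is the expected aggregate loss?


E[S] = E[N] * E[X]
= 164 * 38348
= 6.2891e+06


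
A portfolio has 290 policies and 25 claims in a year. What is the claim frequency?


frequency = claims / policies
= 25 / 290
= 0.0862


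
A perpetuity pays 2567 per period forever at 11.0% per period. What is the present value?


PV = PMT / i
= 2567 / 0.11
= 23336.3636


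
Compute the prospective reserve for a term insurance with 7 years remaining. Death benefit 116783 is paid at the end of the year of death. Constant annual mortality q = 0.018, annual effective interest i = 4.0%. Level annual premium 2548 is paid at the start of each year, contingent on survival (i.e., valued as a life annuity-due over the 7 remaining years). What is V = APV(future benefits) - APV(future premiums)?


v = 1/(1+i) = 0.961538
APV(future benefits) per unit = sum_{k=0}^{6} k_p_x * q * v^(k+1) = 0.102666
APV(future benefits) = 116783 * 0.102666 = 11989.681
Life annuity-due factor ä_{x:7} = sum_{k=0}^{6} k_p_x * v^k = 5.931832
APV(future premiums) = 2548 * 5.931832 = 15114.3077
V = 11989.681 - 15114.3077
= -3124.6267


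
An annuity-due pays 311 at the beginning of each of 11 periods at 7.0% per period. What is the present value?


PV_due = PMT * (1-(1+i)^(-n))/i * (1+i)
PV_immediate = 2332.0877
PV_due = 2332.0877 * 1.07
= 2495.3339


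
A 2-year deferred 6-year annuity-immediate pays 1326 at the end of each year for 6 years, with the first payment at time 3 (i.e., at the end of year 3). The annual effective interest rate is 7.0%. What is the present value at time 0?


PV at time 2 of the 6-year annuity-immediate:
a_n = 1326 * (1-(1+0.07)^(-6))/0.07 = 6320.4316
Discount back 2 years to time 0:
PV = 6320.4316 * (1+0.07)^(-2)
= 6320.4316 * 0.873439
= 5520.5097


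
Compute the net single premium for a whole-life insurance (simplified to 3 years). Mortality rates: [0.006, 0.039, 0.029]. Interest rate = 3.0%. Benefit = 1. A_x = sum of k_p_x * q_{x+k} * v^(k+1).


v = 0.970874
Year 0: k_p_x=1.0, q=0.006, term=0.005825
Year 1: k_p_x=0.994, q=0.039, term=0.036541
Year 2: k_p_x=0.955234, q=0.029, term=0.025351
A_x = 0.0677
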